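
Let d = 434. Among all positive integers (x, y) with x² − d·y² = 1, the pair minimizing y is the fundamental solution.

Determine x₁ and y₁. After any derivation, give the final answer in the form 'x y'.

125 6

√434 → a₀=20, period (1,4,1,40); ℓ=4 even so k=3
a_0=20:  p_0=20·1+0=20,  q_0=20·0+1=1
a_1=1:  p_1=1·20+1=21,  q_1=1·1+0=1
a_2=4:  p_2=4·21+20=104,  q_2=4·1+1=5
a_3=1:  p_3=1·104+21=125,  q_3=1·5+1=6
(x₁, y₁) = (125, 6);  125² − 434·6² = 1 ✓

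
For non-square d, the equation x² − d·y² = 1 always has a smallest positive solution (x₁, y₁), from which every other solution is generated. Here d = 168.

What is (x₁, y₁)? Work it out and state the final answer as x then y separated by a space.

√168 = [12; 1,24, …], period ℓ=2 (even) → k=1
i=0: a=12 ⇒ p=12, q=1
i=1: a=1 ⇒ p=13, q=1
fundamental: x₁=13, y₁=1  (since 169 − 168·1 = 1)

13 1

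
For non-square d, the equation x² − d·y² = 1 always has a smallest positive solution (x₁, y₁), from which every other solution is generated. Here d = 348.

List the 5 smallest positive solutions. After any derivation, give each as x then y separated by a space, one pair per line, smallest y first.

1567 84
4910977 263256
15391000351 825044220
48235390189057 2585688322224
151169697461504287 8103546376805796

[18; 1,1,1,8,1,1,1,36] for √348; ℓ=8 ⇒ convergent index 7
step 0: (18, 1)  from 18·(1,0) + (0,1)
step 1: (19, 1)  from 1·(18,1) + (1,0)
step 2: (37, 2)  from 1·(19,1) + (18,1)
step 3: (56, 3)  from 1·(37,2) + (19,1)
step 4: (485, 26)  from 8·(56,3) + (37,2)
step 5: (541, 29)  from 1·(485,26) + (56,3)
step 6: (1026, 55)  from 1·(541,29) + (485,26)
step 7: (1567, 84)  from 1·(1026,55) + (541,29)
(x₁, y₁) = (1567, 84);  1567² − 348·84² = 1 ✓
(1567+84√348)^2 = 4910977 + 263256√348
(1567+84√348)^3 = 15391000351 + 825044220√348
(1567+84√348)^4 = 48235390189057 + 2585688322224√348
(1567+84√348)^5 = 151169697461504287 + 8103546376805796√348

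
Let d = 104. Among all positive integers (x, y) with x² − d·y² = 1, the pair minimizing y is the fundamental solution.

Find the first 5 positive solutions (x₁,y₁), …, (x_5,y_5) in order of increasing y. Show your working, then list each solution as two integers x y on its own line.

√104 = [10; 5,20, …], period ℓ=2 (even) → k=1
a_0=10:  p_0=10·1+0=10,  q_0=10·0+1=1
a_1=5:  p_1=5·10+1=51,  q_1=5·1+0=5
(x₁, y₁) = (51, 5);  51² − 104·5² = 1 ✓
(51+5√104)^2 = 5201 + 510√104
(51+5√104)^3 = 530451 + 52015√104
(51+5√104)^4 = 54100801 + 5305020√104
(51+5√104)^5 = 5517751251 + 541060025√104

51 5
5201 510
530451 52015
54100801 5305020
5517751251 541060025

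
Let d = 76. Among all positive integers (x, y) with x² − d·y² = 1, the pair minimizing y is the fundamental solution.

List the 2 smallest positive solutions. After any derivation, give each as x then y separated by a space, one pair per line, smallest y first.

57799 6630
6681448801 766414740

√76 = [8; 1,2,1,1,5,4,5,1,1,2,1,16, …], period ℓ=12 (even) → k=11
i=0: a=8 ⇒ p=8, q=1
…
i=4: a=1 ⇒ p=61, q=7
i=5: a=5 ⇒ p=340, q=39
i=6: a=4 ⇒ p=1421, q=163
i=7: a=5 ⇒ p=7445, q=854
i=8: a=1 ⇒ p=8866, q=1017
…
i=10: a=2 ⇒ p=41488, q=4759
i=11: a=1 ⇒ p=57799, q=6630
(x₁, y₁) = (57799, 6630);  57799² − 76·6630² = 1 ✓
n=2: (57799,6630)∘(57799,6630) = (57799·57799+76·6630·6630, 57799·6630+6630·57799) = (6681448801,766414740)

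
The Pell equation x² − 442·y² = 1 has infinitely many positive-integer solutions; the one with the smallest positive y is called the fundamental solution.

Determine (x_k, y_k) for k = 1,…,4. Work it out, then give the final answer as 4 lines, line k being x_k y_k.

[21; 42] for √442; ℓ=1 ⇒ convergent index 1
step 0: (21, 1)  from 21·(1,0) + (0,1)
step 1: (883, 42)  from 42·(21,1) + (1,0)
fundamental: x₁=883, y₁=42  (since 779689 − 442·1764 = 1)
k=2:  x_2 = 883·883+442·42·42 = 1559377,  y_2 = 883·42+42·883 = 74172
k=3:  x_3 = 883·1559377+442·42·74172 = 2753858899,  y_3 = 883·74172+42·1559377 = 130987710
k=4:  x_4 = 883·2753858899+442·42·130987710 = 4863313256257,  y_4 = 883·130987710+42·2753858899 = 231324221688

883 42
1559377 74172
2753858899 130987710
4863313256257 231324221688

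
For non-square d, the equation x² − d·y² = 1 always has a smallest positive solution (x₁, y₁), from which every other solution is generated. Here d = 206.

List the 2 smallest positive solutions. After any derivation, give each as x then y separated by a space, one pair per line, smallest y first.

√206 → a₀=14, period (2,1,5,14,5,1,2,28); ℓ=8 even so k=7
i=0: a=14 ⇒ p=14, q=1
i=1: a=2 ⇒ p=29, q=2
…
i=4: a=14 ⇒ p=3459, q=241
…
i=6: a=1 ⇒ p=20998, q=1463
i=7: a=2 ⇒ p=59535, q=4148
fundamental: x₁=59535, y₁=4148  (since 3544416225 − 206·17205904 = 1)
n=2: (59535,4148)∘(59535,4148) = (59535·59535+206·4148·4148, 59535·4148+4148·59535) = (7088832449,493902360)

59535 4148
7088832449 493902360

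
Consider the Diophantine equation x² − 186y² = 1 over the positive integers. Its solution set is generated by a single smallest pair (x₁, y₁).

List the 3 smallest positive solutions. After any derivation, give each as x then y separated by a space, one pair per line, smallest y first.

7501 550
112530001 8251100
1688175067501 123783001650

d=186: √d = [13; 1,1,1,3,4,3,1,1,1,26] (ℓ=10, even), read p_9/q_9
k=0  a_k=13  p_k/q_k = 13/1
k=1  a_k=1  p_k/q_k = 14/1
…
k=4  a_k=3  p_k/q_k = 150/11
…
k=6  a_k=3  p_k/q_k = 2073/152
…
k=8  a_k=1  p_k/q_k = 4787/351
k=9  a_k=1  p_k/q_k = 7501/550
fundamental: x₁=7501, y₁=550  (since 56265001 − 186·302500 = 1)
(x_2, y_2) = (7501·7501 + 186·550·550, 7501·550 + 550·7501) = (112530001, 8251100)
(x_3, y_3) = (7501·112530001 + 186·550·8251100, 7501·8251100 + 550·112530001) = (1688175067501, 123783001650)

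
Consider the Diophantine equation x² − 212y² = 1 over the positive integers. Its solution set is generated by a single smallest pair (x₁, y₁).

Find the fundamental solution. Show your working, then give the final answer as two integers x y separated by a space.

66249 4550

√212 → a₀=14, period (1,1,3,1,1,…,1,1,28); ℓ=14 even so k=13
step 0: (14, 1)  from 14·(1,0) + (0,1)
…
step 4: (131, 9)  from 1·(102,7) + (29,2)
step 5: (233, 16)  from 1·(131,9) + (102,7)
step 6: (364, 25)  from 1·(233,16) + (131,9)
step 7: (2417, 166)  from 6·(364,25) + (233,16)
step 8: (2781, 191)  from 1·(2417,166) + (364,25)
step 9: (5198, 357)  from 1·(2781,191) + (2417,166)
…
step 12: (37114, 2549)  from 1·(29135,2001) + (7979,548)
step 13: (66249, 4550)  from 1·(37114,2549) + (29135,2001)
fundamental: x₁=66249, y₁=4550  (since 4388930001 − 212·20702500 = 1)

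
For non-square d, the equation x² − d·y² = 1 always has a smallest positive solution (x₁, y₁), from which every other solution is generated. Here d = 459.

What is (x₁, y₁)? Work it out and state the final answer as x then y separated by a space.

[21; 2,2,1,4,21,4,1,2,2,42] for √459; ℓ=10 ⇒ convergent index 9
step 0: (21, 1)  from 21·(1,0) + (0,1)
step 1: (43, 2)  from 2·(21,1) + (1,0)
step 2: (107, 5)  from 2·(43,2) + (21,1)
…
step 4: (707, 33)  from 4·(150,7) + (107,5)
…
step 6: (60695, 2833)  from 4·(14997,700) + (707,33)
…
step 8: (212079, 9899)  from 2·(75692,3533) + (60695,2833)
step 9: (499850, 23331)  from 2·(212079,9899) + (75692,3533)
(x₁, y₁) = (499850, 23331);  499850² − 459·23331² = 1 ✓

499850 23331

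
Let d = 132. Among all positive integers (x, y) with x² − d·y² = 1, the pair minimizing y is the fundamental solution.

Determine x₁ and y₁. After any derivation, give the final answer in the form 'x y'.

23 2

√132 = [11; 2,22, …], period ℓ=2 (even) → k=1
k=0  a_k=11  p_k/q_k = 11/1
k=1  a_k=2  p_k/q_k = 23/2
→ (23, 2).  Check: 23²=529, 132·2²=528, difference 1.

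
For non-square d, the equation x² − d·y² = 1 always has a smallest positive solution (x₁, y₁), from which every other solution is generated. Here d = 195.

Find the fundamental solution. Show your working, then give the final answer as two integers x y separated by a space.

14 1

d=195: √d = [13; 1,26] (ℓ=2, even), read p_1/q_1
i=0: a=13 ⇒ p=13, q=1
i=1: a=1 ⇒ p=14, q=1
(x₁, y₁) = (14, 1);  14² − 195·1² = 1 ✓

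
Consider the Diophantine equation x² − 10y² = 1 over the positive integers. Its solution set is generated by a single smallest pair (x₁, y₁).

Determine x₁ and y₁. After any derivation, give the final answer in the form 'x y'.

√10 → a₀=3, period (6); ℓ=1 odd so k=1
i=0: a=3 ⇒ p=3, q=1
i=1: a=6 ⇒ p=19, q=6
(x₁, y₁) = (19, 6);  19² − 10·6² = 1 ✓

19 6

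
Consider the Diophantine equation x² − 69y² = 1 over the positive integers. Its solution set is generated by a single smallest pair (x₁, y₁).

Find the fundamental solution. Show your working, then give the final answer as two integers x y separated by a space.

7775 936

[8; 3,3,1,4,1,3,3,16] for √69; ℓ=8 ⇒ convergent index 7
step 0: (8, 1)  from 8·(1,0) + (0,1)
…
step 2: (83, 10)  from 3·(25,3) + (8,1)
…
step 5: (623, 75)  from 1·(515,62) + (108,13)
step 6: (2384, 287)  from 3·(623,75) + (515,62)
step 7: (7775, 936)  from 3·(2384,287) + (623,75)
fundamental: x₁=7775, y₁=936  (since 60450625 − 69·876096 = 1)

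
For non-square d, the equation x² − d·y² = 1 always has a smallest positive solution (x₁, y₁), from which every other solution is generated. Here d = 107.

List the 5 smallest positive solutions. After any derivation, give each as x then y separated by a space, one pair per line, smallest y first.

√107 → a₀=10, period (2,1,9,1,2,20); ℓ=6 even so k=5
a_0=10:  p_0=10·1+0=10,  q_0=10·0+1=1
a_1=2:  p_1=2·10+1=21,  q_1=2·1+0=2
a_2=1:  p_2=1·21+10=31,  q_2=1·2+1=3
a_3=9:  p_3=9·31+21=300,  q_3=9·3+2=29
a_4=1:  p_4=1·300+31=331,  q_4=1·29+3=32
a_5=2:  p_5=2·331+300=962,  q_5=2·32+29=93
(x₁, y₁) = (962, 93);  962² − 107·93² = 1 ✓
(x_2, y_2) = (962·962 + 107·93·93, 962·93 + 93·962) = (1850887, 178932)
(x_3, y_3) = (962·1850887 + 107·93·178932, 962·178932 + 93·1850887) = (3561105626, 344265075)
(x_4, y_4) = (962·3561105626 + 107·93·344265075, 962·344265075 + 93·3561105626) = (6851565373537, 662365825368)
(x_5, y_5) = (962·6851565373537 + 107·93·662365825368, 962·662365825368 + 93·6851565373537) = (13182408217579562, 1274391503742957)

962 93
1850887 178932
3561105626 344265075
6851565373537 662365825368
13182408217579562 1274391503742957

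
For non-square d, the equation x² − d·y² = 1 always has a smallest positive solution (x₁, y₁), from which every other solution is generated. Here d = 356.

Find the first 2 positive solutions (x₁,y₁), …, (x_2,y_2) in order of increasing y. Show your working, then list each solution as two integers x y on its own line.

√356 → a₀=18, period (1,6,1,1,2,…,6,1,36); ℓ=14 even so k=13
a_0=18:  p_0=18·1+0=18,  q_0=18·0+1=1
…
a_4=1:  p_4=1·151+132=283,  q_4=1·8+7=15
…
a_7=8:  p_7=8·1000+717=8717,  q_7=8·53+38=462
…
a_9=2:  p_9=2·9717+8717=28151,  q_9=2·515+462=1492
…
a_11=1:  p_11=1·37868+28151=66019,  q_11=1·2007+1492=3499
a_12=6:  p_12=6·66019+37868=433982,  q_12=6·3499+2007=23001
a_13=1:  p_13=1·433982+66019=500001,  q_13=1·23001+3499=26500
fundamental: x₁=500001, y₁=26500  (since 250001000001 − 356·702250000 = 1)
(500001+26500√356)^2 = 500002000001 + 26500053000√356

500001 26500
500002000001 26500053000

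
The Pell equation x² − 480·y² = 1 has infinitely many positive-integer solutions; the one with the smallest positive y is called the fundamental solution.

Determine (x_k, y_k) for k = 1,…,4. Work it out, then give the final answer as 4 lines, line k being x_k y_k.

√480 → a₀=21, period (1,9,1,42); ℓ=4 even so k=3
step 0: (21, 1)  from 21·(1,0) + (0,1)
step 1: (22, 1)  from 1·(21,1) + (1,0)
step 2: (219, 10)  from 9·(22,1) + (21,1)
step 3: (241, 11)  from 1·(219,10) + (22,1)
fundamental: x₁=241, y₁=11  (since 58081 − 480·121 = 1)
k=2:  x_2 = 241·241+480·11·11 = 116161,  y_2 = 241·11+11·241 = 5302
k=3:  x_3 = 241·116161+480·11·5302 = 55989361,  y_3 = 241·5302+11·116161 = 2555553
k=4:  x_4 = 241·55989361+480·11·2555553 = 26986755841,  y_4 = 241·2555553+11·55989361 = 1231771244

241 11
116161 5302
55989361 2555553
26986755841 1231771244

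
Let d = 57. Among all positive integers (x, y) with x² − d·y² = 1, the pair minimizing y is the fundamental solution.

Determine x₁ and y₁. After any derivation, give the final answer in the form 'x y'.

d=57: √d = [7; 1,1,4,1,1,14] (ℓ=6, even), read p_5/q_5
k=0  a_k=7  p_k/q_k = 7/1
k=1  a_k=1  p_k/q_k = 8/1
…
k=4  a_k=1  p_k/q_k = 83/11
k=5  a_k=1  p_k/q_k = 151/20
→ (151, 20).  Check: 151²=22801, 57·20²=22800, difference 1.

151 20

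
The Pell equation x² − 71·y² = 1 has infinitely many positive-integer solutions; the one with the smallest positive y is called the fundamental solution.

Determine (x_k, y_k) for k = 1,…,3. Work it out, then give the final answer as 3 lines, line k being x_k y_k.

3480 413
24220799 2874480
168576757560 20006380387

d=71: √d = [8; 2,2,1,7,1,2,2,16] (ℓ=8, even), read p_7/q_7
step 0: (8, 1)  from 8·(1,0) + (0,1)
…
step 3: (59, 7)  from 1·(42,5) + (17,2)
…
step 6: (1483, 176)  from 2·(514,61) + (455,54)
step 7: (3480, 413)  from 2·(1483,176) + (514,61)
→ (3480, 413).  Check: 3480²=12110400, 71·413²=12110399, difference 1.
n=2: (3480,413)∘(3480,413) = (3480·3480+71·413·413, 3480·413+413·3480) = (24220799,2874480)
n=3: (24220799,2874480)∘(3480,413) = (3480·24220799+71·413·2874480, 3480·2874480+413·24220799) = (168576757560,20006380387)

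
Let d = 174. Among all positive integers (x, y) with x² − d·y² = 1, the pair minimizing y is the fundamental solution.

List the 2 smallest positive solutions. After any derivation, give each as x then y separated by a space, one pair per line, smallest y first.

√174 = [13; 5,4,5,26, …], period ℓ=4 (even) → k=3
i=0: a=13 ⇒ p=13, q=1
…
i=2: a=4 ⇒ p=277, q=21
i=3: a=5 ⇒ p=1451, q=110
→ (1451, 110).  Check: 1451²=2105401, 174·110²=2105400, difference 1.
n=2: (1451,110)∘(1451,110) = (1451·1451+174·110·110, 1451·110+110·1451) = (4210801,319220)

1451 110
4210801 319220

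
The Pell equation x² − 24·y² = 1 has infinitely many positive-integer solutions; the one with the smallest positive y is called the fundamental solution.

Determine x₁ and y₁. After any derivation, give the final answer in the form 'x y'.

d=24: √d = [4; 1,8] (ℓ=2, even), read p_1/q_1
i=0: a=4 ⇒ p=4, q=1
i=1: a=1 ⇒ p=5, q=1
→ (5, 1).  Check: 5²=25, 24·1²=24, difference 1.

5 1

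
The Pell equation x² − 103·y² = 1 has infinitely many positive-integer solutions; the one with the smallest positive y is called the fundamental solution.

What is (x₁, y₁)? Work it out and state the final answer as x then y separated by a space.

[10; 6,1,2,1,1,9,1,1,2,1,6,20] for √103; ℓ=12 ⇒ convergent index 11
i=0: a=10 ⇒ p=10, q=1
…
i=4: a=1 ⇒ p=274, q=27
…
i=6: a=9 ⇒ p=4567, q=450
…
i=9: a=2 ⇒ p=24266, q=2391
i=10: a=1 ⇒ p=33877, q=3338
i=11: a=6 ⇒ p=227528, q=22419
fundamental: x₁=227528, y₁=22419  (since 51768990784 − 103·502611561 = 1)

227528 22419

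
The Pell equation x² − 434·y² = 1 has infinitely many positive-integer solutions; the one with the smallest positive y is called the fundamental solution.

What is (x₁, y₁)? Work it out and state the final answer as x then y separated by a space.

125 6

√434 = [20; 1,4,1,40, …], period ℓ=4 (even) → k=3
step 0: (20, 1)  from 20·(1,0) + (0,1)
step 1: (21, 1)  from 1·(20,1) + (1,0)
step 2: (104, 5)  from 4·(21,1) + (20,1)
step 3: (125, 6)  from 1·(104,5) + (21,1)
→ (125, 6).  Check: 125²=15625, 434·6²=15624, difference 1.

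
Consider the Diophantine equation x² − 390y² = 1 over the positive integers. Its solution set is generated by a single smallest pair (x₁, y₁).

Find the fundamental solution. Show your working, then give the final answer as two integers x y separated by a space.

79 4

d=390: √d = [19; 1,2,1,38] (ℓ=4, even), read p_3/q_3
k=0  a_k=19  p_k/q_k = 19/1
…
k=2  a_k=2  p_k/q_k = 59/3
k=3  a_k=1  p_k/q_k = 79/4
→ (79, 4).  Check: 79²=6241, 390·4²=6240, difference 1.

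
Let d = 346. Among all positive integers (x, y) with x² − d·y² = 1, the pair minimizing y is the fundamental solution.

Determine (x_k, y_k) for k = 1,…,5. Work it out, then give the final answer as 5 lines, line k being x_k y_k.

√346 = [18; 1,1,1,1,36, …], period ℓ=5 (odd) → k=9
a_0=18:  p_0=18·1+0=18,  q_0=18·0+1=1
a_1=1:  p_1=1·18+1=19,  q_1=1·1+0=1
a_2=1:  p_2=1·19+18=37,  q_2=1·1+1=2
…
a_4=1:  p_4=1·56+37=93,  q_4=1·3+2=5
a_5=36:  p_5=36·93+56=3404,  q_5=36·5+3=183
…
a_8=1:  p_8=1·6901+3497=10398,  q_8=1·371+188=559
a_9=1:  p_9=1·10398+6901=17299,  q_9=1·559+371=930
(x₁, y₁) = (17299, 930);  17299² − 346·930² = 1 ✓
k=2:  x_2 = 17299·17299+346·930·930 = 598510801,  y_2 = 17299·930+930·17299 = 32176140
k=3:  x_3 = 17299·598510801+346·930·32176140 = 20707276675699,  y_3 = 17299·32176140+930·598510801 = 1113230090790
k=4:  x_4 = 17299·20707276675699+346·930·1113230090790 = 716430357827323201,  y_4 = 17299·1113230090790+930·20707276675699 = 38515534648976280
k=5:  x_5 = 17299·716430357827323201+346·930·38515534648976280 = 24787057499402451432499,  y_5 = 17299·38515534648976280+930·716430357827323201 = 1332560466672051244650

17299 930
598510801 32176140
20707276675699 1113230090790
716430357827323201 38515534648976280
24787057499402451432499 1332560466672051244650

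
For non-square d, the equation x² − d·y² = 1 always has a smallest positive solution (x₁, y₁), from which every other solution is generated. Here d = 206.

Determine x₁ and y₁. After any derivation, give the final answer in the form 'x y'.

d=206: √d = [14; 2,1,5,14,5,1,2,28] (ℓ=8, even), read p_7/q_7
a_0=14:  p_0=14·1+0=14,  q_0=14·0+1=1
…
a_2=1:  p_2=1·29+14=43,  q_2=1·2+1=3
a_3=5:  p_3=5·43+29=244,  q_3=5·3+2=17
…
a_6=1:  p_6=1·17539+3459=20998,  q_6=1·1222+241=1463
a_7=2:  p_7=2·20998+17539=59535,  q_7=2·1463+1222=4148
fundamental: x₁=59535, y₁=4148  (since 3544416225 − 206·17205904 = 1)

59535 4148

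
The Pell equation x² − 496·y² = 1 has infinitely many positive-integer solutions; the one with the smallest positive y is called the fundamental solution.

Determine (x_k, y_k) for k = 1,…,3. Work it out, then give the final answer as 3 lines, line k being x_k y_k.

√496 → a₀=22, period (3,1,2,4,1,…,1,3,44); ℓ=16 even so k=15
step 0: (22, 1)  from 22·(1,0) + (0,1)
step 1: (67, 3)  from 3·(22,1) + (1,0)
step 2: (89, 4)  from 1·(67,3) + (22,1)
step 3: (245, 11)  from 2·(89,4) + (67,3)
step 4: (1069, 48)  from 4·(245,11) + (89,4)
step 5: (1314, 59)  from 1·(1069,48) + (245,11)
step 6: (2383, 107)  from 1·(1314,59) + (1069,48)
…
step 8: (14543, 653)  from 2·(6080,273) + (2383,107)
…
step 10: (49709, 2232)  from 1·(35166,1579) + (14543,653)
…
step 13: (863293, 38763)  from 2·(389209,17476) + (84875,3811)
step 14: (1252502, 56239)  from 1·(863293,38763) + (389209,17476)
step 15: (4620799, 207480)  from 3·(1252502,56239) + (863293,38763)
(x₁, y₁) = (4620799, 207480);  4620799² − 496·207480² = 1 ✓
(4620799+207480√496)^2 = 42703566796801 + 1917446753040√496
(4620799+207480√496)^3 = 394649197502177907199 + 17720272078000750440√496

4620799 207480
42703566796801 1917446753040
394649197502177907199 17720272078000750440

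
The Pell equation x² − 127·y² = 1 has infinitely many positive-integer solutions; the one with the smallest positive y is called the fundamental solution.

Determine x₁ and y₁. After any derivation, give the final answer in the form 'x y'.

√127 → a₀=11, period (3,1,2,2,7,11,7,2,2,1,3,22); ℓ=12 even so k=11
i=0: a=11 ⇒ p=11, q=1
i=1: a=3 ⇒ p=34, q=3
…
i=3: a=2 ⇒ p=124, q=11
…
i=5: a=7 ⇒ p=2175, q=193
i=6: a=11 ⇒ p=24218, q=2149
…
i=9: a=2 ⇒ p=906941, q=80478
i=10: a=1 ⇒ p=1274561, q=113099
i=11: a=3 ⇒ p=4730624, q=419775
(x₁, y₁) = (4730624, 419775);  4730624² − 127·419775² = 1 ✓

4730624 419775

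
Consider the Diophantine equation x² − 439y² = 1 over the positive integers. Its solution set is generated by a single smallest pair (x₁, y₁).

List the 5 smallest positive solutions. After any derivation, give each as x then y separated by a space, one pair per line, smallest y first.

[20; 1,19,1,40] for √439; ℓ=4 ⇒ convergent index 3
k=0  a_k=20  p_k/q_k = 20/1
…
k=2  a_k=19  p_k/q_k = 419/20
k=3  a_k=1  p_k/q_k = 440/21
(x₁, y₁) = (440, 21);  440² − 439·21² = 1 ✓
k=2:  x_2 = 440·440+439·21·21 = 387199,  y_2 = 440·21+21·440 = 18480
k=3:  x_3 = 440·387199+439·21·18480 = 340734680,  y_3 = 440·18480+21·387199 = 16262379
k=4:  x_4 = 440·340734680+439·21·16262379 = 299846131201,  y_4 = 440·16262379+21·340734680 = 14310875040
k=5:  x_5 = 440·299846131201+439·21·14310875040 = 263864254722200,  y_5 = 440·14310875040+21·299846131201 = 12593553772821

440 21
387199 18480
340734680 16262379
299846131201 14310875040
263864254722200 12593553772821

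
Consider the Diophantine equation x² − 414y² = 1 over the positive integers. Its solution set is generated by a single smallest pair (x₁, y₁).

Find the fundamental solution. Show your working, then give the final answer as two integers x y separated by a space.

√414 → a₀=20, period (2,1,7,2,7,1,2,40); ℓ=8 even so k=7
k=0  a_k=20  p_k/q_k = 20/1
k=1  a_k=2  p_k/q_k = 41/2
k=2  a_k=1  p_k/q_k = 61/3
k=3  a_k=7  p_k/q_k = 468/23
k=4  a_k=2  p_k/q_k = 997/49
k=5  a_k=7  p_k/q_k = 7447/366
k=6  a_k=1  p_k/q_k = 8444/415
k=7  a_k=2  p_k/q_k = 24335/1196
→ (24335, 1196).  Check: 24335²=592192225, 414·1196²=592192224, difference 1.

24335 1196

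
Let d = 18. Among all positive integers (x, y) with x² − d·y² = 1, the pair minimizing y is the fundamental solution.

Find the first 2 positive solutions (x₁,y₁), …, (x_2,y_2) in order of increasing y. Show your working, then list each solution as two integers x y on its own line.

[4; 4,8] for √18; ℓ=2 ⇒ convergent index 1
i=0: a=4 ⇒ p=4, q=1
i=1: a=4 ⇒ p=17, q=4
fundamental: x₁=17, y₁=4  (since 289 − 18·16 = 1)
(x_2, y_2) = (17·17 + 18·4·4, 17·4 + 4·17) = (577, 136)

17 4
577 136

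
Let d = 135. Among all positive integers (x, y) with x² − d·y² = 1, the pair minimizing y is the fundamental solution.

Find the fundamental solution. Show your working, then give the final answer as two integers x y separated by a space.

244 21

[11; 1,1,1,1,1,1,1,22] for √135; ℓ=8 ⇒ convergent index 7
step 0: (11, 1)  from 11·(1,0) + (0,1)
step 1: (12, 1)  from 1·(11,1) + (1,0)
step 2: (23, 2)  from 1·(12,1) + (11,1)
…
step 4: (58, 5)  from 1·(35,3) + (23,2)
step 5: (93, 8)  from 1·(58,5) + (35,3)
step 6: (151, 13)  from 1·(93,8) + (58,5)
step 7: (244, 21)  from 1·(151,13) + (93,8)
→ (244, 21).  Check: 244²=59536, 135·21²=59535, difference 1.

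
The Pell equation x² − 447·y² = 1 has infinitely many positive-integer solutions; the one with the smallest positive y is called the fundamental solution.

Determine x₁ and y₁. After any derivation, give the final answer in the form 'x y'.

√447 = [21; 7,42, …], period ℓ=2 (even) → k=1
a_0=21:  p_0=21·1+0=21,  q_0=21·0+1=1
a_1=7:  p_1=7·21+1=148,  q_1=7·1+0=7
→ (148, 7).  Check: 148²=21904, 447·7²=21903, difference 1.

148 7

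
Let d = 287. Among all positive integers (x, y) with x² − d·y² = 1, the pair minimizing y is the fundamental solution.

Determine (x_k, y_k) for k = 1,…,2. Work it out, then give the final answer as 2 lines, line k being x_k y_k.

288 17
165887 9792

d=287: √d = [16; 1,15,1,32] (ℓ=4, even), read p_3/q_3
step 0: (16, 1)  from 16·(1,0) + (0,1)
…
step 2: (271, 16)  from 15·(17,1) + (16,1)
step 3: (288, 17)  from 1·(271,16) + (17,1)
→ (288, 17).  Check: 288²=82944, 287·17²=82943, difference 1.
(x_2, y_2) = (288·288 + 287·17·17, 288·17 + 17·288) = (165887, 9792)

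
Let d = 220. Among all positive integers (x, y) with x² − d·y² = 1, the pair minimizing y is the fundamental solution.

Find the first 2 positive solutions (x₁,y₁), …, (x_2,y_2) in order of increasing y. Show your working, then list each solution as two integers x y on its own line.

[14; 1,4,1,28] for √220; ℓ=4 ⇒ convergent index 3
step 0: (14, 1)  from 14·(1,0) + (0,1)
…
step 2: (74, 5)  from 4·(15,1) + (14,1)
step 3: (89, 6)  from 1·(74,5) + (15,1)
→ (89, 6).  Check: 89²=7921, 220·6²=7920, difference 1.
n=2: (89,6)∘(89,6) = (89·89+220·6·6, 89·6+6·89) = (15841,1068)

89 6
15841 1068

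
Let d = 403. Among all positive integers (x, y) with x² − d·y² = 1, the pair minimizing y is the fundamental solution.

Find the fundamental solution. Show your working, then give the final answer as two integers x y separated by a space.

669878 33369

√403 = [20; 13,2,1,3,1,3,1,2,13,40, …], period ℓ=10 (even) → k=9
a_0=20:  p_0=20·1+0=20,  q_0=20·0+1=1
a_1=13:  p_1=13·20+1=261,  q_1=13·1+0=13
…
a_3=1:  p_3=1·542+261=803,  q_3=1·27+13=40
…
a_6=3:  p_6=3·3754+2951=14213,  q_6=3·187+147=708
a_7=1:  p_7=1·14213+3754=17967,  q_7=1·708+187=895
a_8=2:  p_8=2·17967+14213=50147,  q_8=2·895+708=2498
a_9=13:  p_9=13·50147+17967=669878,  q_9=13·2498+895=33369
→ (669878, 33369).  Check: 669878²=448736534884, 403·33369²=448736534883, difference 1.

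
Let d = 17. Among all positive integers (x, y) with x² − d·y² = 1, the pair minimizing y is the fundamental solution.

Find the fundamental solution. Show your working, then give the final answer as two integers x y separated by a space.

33 8

[4; 8] for √17; ℓ=1 ⇒ convergent index 1
i=0: a=4 ⇒ p=4, q=1
i=1: a=8 ⇒ p=33, q=8
→ (33, 8).  Check: 33²=1089, 17·8²=1088, difference 1.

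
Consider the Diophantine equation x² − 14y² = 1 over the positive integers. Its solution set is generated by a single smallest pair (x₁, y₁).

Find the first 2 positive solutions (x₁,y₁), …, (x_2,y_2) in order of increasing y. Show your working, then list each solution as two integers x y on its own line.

15 4
449 120

√14 → a₀=3, period (1,2,1,6); ℓ=4 even so k=3
a_0=3:  p_0=3·1+0=3,  q_0=3·0+1=1
a_1=1:  p_1=1·3+1=4,  q_1=1·1+0=1
a_2=2:  p_2=2·4+3=11,  q_2=2·1+1=3
a_3=1:  p_3=1·11+4=15,  q_3=1·3+1=4
→ (15, 4).  Check: 15²=225, 14·4²=224, difference 1.
(x_2, y_2) = (15·15 + 14·4·4, 15·4 + 4·15) = (449, 120)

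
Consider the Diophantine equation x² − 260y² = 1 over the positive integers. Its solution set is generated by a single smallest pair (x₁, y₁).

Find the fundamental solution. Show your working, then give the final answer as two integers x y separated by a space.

d=260: √d = [16; 8,32] (ℓ=2, even), read p_1/q_1
k=0  a_k=16  p_k/q_k = 16/1
k=1  a_k=8  p_k/q_k = 129/8
fundamental: x₁=129, y₁=8  (since 16641 − 260·64 = 1)

129 8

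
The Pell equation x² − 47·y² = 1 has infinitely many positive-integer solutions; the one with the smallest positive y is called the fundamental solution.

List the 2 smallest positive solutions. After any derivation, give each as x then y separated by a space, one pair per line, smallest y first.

48 7
4607 672

√47 → a₀=6, period (1,5,1,12); ℓ=4 even so k=3
a_0=6:  p_0=6·1+0=6,  q_0=6·0+1=1
a_1=1:  p_1=1·6+1=7,  q_1=1·1+0=1
a_2=5:  p_2=5·7+6=41,  q_2=5·1+1=6
a_3=1:  p_3=1·41+7=48,  q_3=1·6+1=7
(x₁, y₁) = (48, 7);  48² − 47·7² = 1 ✓
(48+7√47)^2 = 4607 + 672√47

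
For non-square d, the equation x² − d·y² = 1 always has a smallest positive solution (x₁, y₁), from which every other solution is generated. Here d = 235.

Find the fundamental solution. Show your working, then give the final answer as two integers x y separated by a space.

√235 → a₀=15, period (3,30); ℓ=2 even so k=1
a_0=15:  p_0=15·1+0=15,  q_0=15·0+1=1
a_1=3:  p_1=3·15+1=46,  q_1=3·1+0=3
fundamental: x₁=46, y₁=3  (since 2116 − 235·9 = 1)

46 3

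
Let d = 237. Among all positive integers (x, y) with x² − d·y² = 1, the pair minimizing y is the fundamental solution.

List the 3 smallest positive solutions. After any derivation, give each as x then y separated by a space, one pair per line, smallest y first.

228151 14820
104105757601 6762395640
47503665404623351 3085694655308460

√237 → a₀=15, period (2,1,1,7,10,7,1,1,2,30); ℓ=10 even so k=9
step 0: (15, 1)  from 15·(1,0) + (0,1)
…
step 2: (46, 3)  from 1·(31,2) + (15,1)
step 3: (77, 5)  from 1·(46,3) + (31,2)
step 4: (585, 38)  from 7·(77,5) + (46,3)
…
step 8: (90075, 5851)  from 1·(48001,3118) + (42074,2733)
step 9: (228151, 14820)  from 2·(90075,5851) + (48001,3118)
(x₁, y₁) = (228151, 14820);  228151² − 237·14820² = 1 ✓
(x_2, y_2) = (228151·228151 + 237·14820·14820, 228151·14820 + 14820·228151) = (104105757601, 6762395640)
(x_3, y_3) = (228151·104105757601 + 237·14820·6762395640, 228151·6762395640 + 14820·104105757601) = (47503665404623351, 3085694655308460)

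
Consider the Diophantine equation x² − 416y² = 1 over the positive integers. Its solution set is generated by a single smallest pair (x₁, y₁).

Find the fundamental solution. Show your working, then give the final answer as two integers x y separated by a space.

5201 255

[20; 2,1,1,9,1,1,2,40] for √416; ℓ=8 ⇒ convergent index 7
step 0: (20, 1)  from 20·(1,0) + (0,1)
step 1: (41, 2)  from 2·(20,1) + (1,0)
step 2: (61, 3)  from 1·(41,2) + (20,1)
step 3: (102, 5)  from 1·(61,3) + (41,2)
…
step 5: (1081, 53)  from 1·(979,48) + (102,5)
step 6: (2060, 101)  from 1·(1081,53) + (979,48)
step 7: (5201, 255)  from 2·(2060,101) + (1081,53)
fundamental: x₁=5201, y₁=255  (since 27050401 − 416·65025 = 1)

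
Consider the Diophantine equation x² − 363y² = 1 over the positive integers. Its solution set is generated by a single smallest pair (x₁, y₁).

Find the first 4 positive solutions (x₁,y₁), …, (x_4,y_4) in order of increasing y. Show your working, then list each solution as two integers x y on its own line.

√363 → a₀=19, period (19,38); ℓ=2 even so k=1
i=0: a=19 ⇒ p=19, q=1
i=1: a=19 ⇒ p=362, q=19
→ (362, 19).  Check: 362²=131044, 363·19²=131043, difference 1.
(362+19√363)^2 = 262087 + 13756√363
(362+19√363)^3 = 189750626 + 9959325√363
(362+19√363)^4 = 137379191137 + 7210537544√363

362 19
262087 13756
189750626 9959325
137379191137 7210537544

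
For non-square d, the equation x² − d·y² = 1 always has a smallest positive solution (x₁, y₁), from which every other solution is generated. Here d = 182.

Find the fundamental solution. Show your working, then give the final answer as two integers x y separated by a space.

d=182: √d = [13; 2,26] (ℓ=2, even), read p_1/q_1
k=0  a_k=13  p_k/q_k = 13/1
k=1  a_k=2  p_k/q_k = 27/2
fundamental: x₁=27, y₁=2  (since 729 − 182·4 = 1)

27 2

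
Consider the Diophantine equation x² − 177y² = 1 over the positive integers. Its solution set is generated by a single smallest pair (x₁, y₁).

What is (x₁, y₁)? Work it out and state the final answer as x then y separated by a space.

62423 4692

[13; 3,3,2,8,2,3,3,26] for √177; ℓ=8 ⇒ convergent index 7
i=0: a=13 ⇒ p=13, q=1
i=1: a=3 ⇒ p=40, q=3
i=2: a=3 ⇒ p=133, q=10
…
i=4: a=8 ⇒ p=2581, q=194
i=5: a=2 ⇒ p=5468, q=411
i=6: a=3 ⇒ p=18985, q=1427
i=7: a=3 ⇒ p=62423, q=4692
(x₁, y₁) = (62423, 4692);  62423² − 177·4692² = 1 ✓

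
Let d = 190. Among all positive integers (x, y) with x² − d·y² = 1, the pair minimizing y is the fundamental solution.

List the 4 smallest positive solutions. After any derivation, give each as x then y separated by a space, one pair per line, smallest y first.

52021 3774
5412368881 392654508
563113683064981 40852560317562
58587473808034384321 4250382080167131096

[13; 1,3,1,1,1,…,3,1,26] for √190; ℓ=14 ⇒ convergent index 13
i=0: a=13 ⇒ p=13, q=1
i=1: a=1 ⇒ p=14, q=1
…
i=4: a=1 ⇒ p=124, q=9
i=5: a=1 ⇒ p=193, q=14
…
i=7: a=2 ⇒ p=1213, q=88
…
i=9: a=1 ⇒ p=4149, q=301
i=10: a=1 ⇒ p=7085, q=514
i=11: a=1 ⇒ p=11234, q=815
i=12: a=3 ⇒ p=40787, q=2959
i=13: a=1 ⇒ p=52021, q=3774
fundamental: x₁=52021, y₁=3774  (since 2706184441 − 190·14243076 = 1)
(x_2, y_2) = (52021·52021 + 190·3774·3774, 52021·3774 + 3774·52021) = (5412368881, 392654508)
(x_3, y_3) = (52021·5412368881 + 190·3774·392654508, 52021·392654508 + 3774·5412368881) = (563113683064981, 40852560317562)
(x_4, y_4) = (52021·563113683064981 + 190·3774·40852560317562, 52021·40852560317562 + 3774·563113683064981) = (58587473808034384321, 4250382080167131096)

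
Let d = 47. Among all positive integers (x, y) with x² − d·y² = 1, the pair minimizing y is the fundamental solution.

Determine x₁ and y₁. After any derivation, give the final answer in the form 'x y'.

48 7

√47 = [6; 1,5,1,12, …], period ℓ=4 (even) → k=3
k=0  a_k=6  p_k/q_k = 6/1
k=1  a_k=1  p_k/q_k = 7/1
k=2  a_k=5  p_k/q_k = 41/6
k=3  a_k=1  p_k/q_k = 48/7
→ (48, 7).  Check: 48²=2304, 47·7²=2303, difference 1.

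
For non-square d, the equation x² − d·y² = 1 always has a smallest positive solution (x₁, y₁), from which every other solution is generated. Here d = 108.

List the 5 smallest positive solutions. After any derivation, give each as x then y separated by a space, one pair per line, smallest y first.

1351 130
3650401 351260
9863382151 949104390
26650854921601 2564479710520
72010600134783751 6929223228720650

√108 = [10; 2,1,1,4,1,1,2,20, …], period ℓ=8 (even) → k=7
i=0: a=10 ⇒ p=10, q=1
i=1: a=2 ⇒ p=21, q=2
i=2: a=1 ⇒ p=31, q=3
…
i=4: a=4 ⇒ p=239, q=23
i=5: a=1 ⇒ p=291, q=28
i=6: a=1 ⇒ p=530, q=51
i=7: a=2 ⇒ p=1351, q=130
(x₁, y₁) = (1351, 130);  1351² − 108·130² = 1 ✓
(x_2, y_2) = (1351·1351 + 108·130·130, 1351·130 + 130·1351) = (3650401, 351260)
(x_3, y_3) = (1351·3650401 + 108·130·351260, 1351·351260 + 130·3650401) = (9863382151, 949104390)
(x_4, y_4) = (1351·9863382151 + 108·130·949104390, 1351·949104390 + 130·9863382151) = (26650854921601, 2564479710520)
(x_5, y_5) = (1351·26650854921601 + 108·130·2564479710520, 1351·2564479710520 + 130·26650854921601) = (72010600134783751, 6929223228720650)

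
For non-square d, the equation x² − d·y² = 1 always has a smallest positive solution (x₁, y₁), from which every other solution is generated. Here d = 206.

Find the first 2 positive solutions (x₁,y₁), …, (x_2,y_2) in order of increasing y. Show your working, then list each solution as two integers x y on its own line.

√206 → a₀=14, period (2,1,5,14,5,1,2,28); ℓ=8 even so k=7
a_0=14:  p_0=14·1+0=14,  q_0=14·0+1=1
a_1=2:  p_1=2·14+1=29,  q_1=2·1+0=2
a_2=1:  p_2=1·29+14=43,  q_2=1·2+1=3
…
a_4=14:  p_4=14·244+43=3459,  q_4=14·17+3=241
a_5=5:  p_5=5·3459+244=17539,  q_5=5·241+17=1222
a_6=1:  p_6=1·17539+3459=20998,  q_6=1·1222+241=1463
a_7=2:  p_7=2·20998+17539=59535,  q_7=2·1463+1222=4148
fundamental: x₁=59535, y₁=4148  (since 3544416225 − 206·17205904 = 1)
n=2: (59535,4148)∘(59535,4148) = (59535·59535+206·4148·4148, 59535·4148+4148·59535) = (7088832449,493902360)

59535 4148
7088832449 493902360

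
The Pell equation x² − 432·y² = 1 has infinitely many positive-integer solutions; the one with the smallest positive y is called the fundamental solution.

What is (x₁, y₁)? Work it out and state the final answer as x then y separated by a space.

1351 65

√432 → a₀=20, period (1,3,1,1,1,3,1,40); ℓ=8 even so k=7
a_0=20:  p_0=20·1+0=20,  q_0=20·0+1=1
a_1=1:  p_1=1·20+1=21,  q_1=1·1+0=1
…
a_3=1:  p_3=1·83+21=104,  q_3=1·4+1=5
a_4=1:  p_4=1·104+83=187,  q_4=1·5+4=9
…
a_6=3:  p_6=3·291+187=1060,  q_6=3·14+9=51
a_7=1:  p_7=1·1060+291=1351,  q_7=1·51+14=65
(x₁, y₁) = (1351, 65);  1351² − 432·65² = 1 ✓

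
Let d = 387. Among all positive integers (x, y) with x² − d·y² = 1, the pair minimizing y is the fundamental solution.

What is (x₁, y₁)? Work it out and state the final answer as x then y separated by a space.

d=387: √d = [19; 1,2,19,2,1,38] (ℓ=6, even), read p_5/q_5
a_0=19:  p_0=19·1+0=19,  q_0=19·0+1=1
a_1=1:  p_1=1·19+1=20,  q_1=1·1+0=1
a_2=2:  p_2=2·20+19=59,  q_2=2·1+1=3
…
a_4=2:  p_4=2·1141+59=2341,  q_4=2·58+3=119
a_5=1:  p_5=1·2341+1141=3482,  q_5=1·119+58=177
→ (3482, 177).  Check: 3482²=12124324, 387·177²=12124323, difference 1.

3482 177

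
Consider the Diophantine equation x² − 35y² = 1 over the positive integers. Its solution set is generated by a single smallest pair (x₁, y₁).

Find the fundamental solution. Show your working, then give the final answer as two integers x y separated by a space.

d=35: √d = [5; 1,10] (ℓ=2, even), read p_1/q_1
step 0: (5, 1)  from 5·(1,0) + (0,1)
step 1: (6, 1)  from 1·(5,1) + (1,0)
fundamental: x₁=6, y₁=1  (since 36 − 35·1 = 1)

6 1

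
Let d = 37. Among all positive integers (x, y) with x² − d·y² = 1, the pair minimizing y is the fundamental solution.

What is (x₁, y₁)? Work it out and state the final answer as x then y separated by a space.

√37 → a₀=6, period (12); ℓ=1 odd so k=1
i=0: a=6 ⇒ p=6, q=1
i=1: a=12 ⇒ p=73, q=12
(x₁, y₁) = (73, 12);  73² − 37·12² = 1 ✓

73 12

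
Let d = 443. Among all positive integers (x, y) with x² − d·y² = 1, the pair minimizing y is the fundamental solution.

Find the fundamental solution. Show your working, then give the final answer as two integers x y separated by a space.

d=443: √d = [21; 21,42] (ℓ=2, even), read p_1/q_1
a_0=21:  p_0=21·1+0=21,  q_0=21·0+1=1
a_1=21:  p_1=21·21+1=442,  q_1=21·1+0=21
fundamental: x₁=442, y₁=21  (since 195364 − 443·441 = 1)

442 21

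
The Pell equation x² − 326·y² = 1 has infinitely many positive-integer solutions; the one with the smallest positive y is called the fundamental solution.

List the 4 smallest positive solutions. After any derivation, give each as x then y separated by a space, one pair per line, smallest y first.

d=326: √d = [18; 18,36] (ℓ=2, even), read p_1/q_1
step 0: (18, 1)  from 18·(1,0) + (0,1)
step 1: (325, 18)  from 18·(18,1) + (1,0)
fundamental: x₁=325, y₁=18  (since 105625 − 326·324 = 1)
n=2: (325,18)∘(325,18) = (325·325+326·18·18, 325·18+18·325) = (211249,11700)
n=3: (211249,11700)∘(325,18) = (325·211249+326·18·11700, 325·11700+18·211249) = (137311525,7604982)
n=4: (137311525,7604982)∘(325,18) = (325·137311525+326·18·7604982, 325·7604982+18·137311525) = (89252280001,4943226600)

325 18
211249 11700
137311525 7604982
89252280001 4943226600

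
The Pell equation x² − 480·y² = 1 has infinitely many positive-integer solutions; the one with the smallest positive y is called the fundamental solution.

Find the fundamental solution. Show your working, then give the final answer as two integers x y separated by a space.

[21; 1,9,1,42] for √480; ℓ=4 ⇒ convergent index 3
a_0=21:  p_0=21·1+0=21,  q_0=21·0+1=1
a_1=1:  p_1=1·21+1=22,  q_1=1·1+0=1
a_2=9:  p_2=9·22+21=219,  q_2=9·1+1=10
a_3=1:  p_3=1·219+22=241,  q_3=1·10+1=11
fundamental: x₁=241, y₁=11  (since 58081 − 480·121 = 1)

241 11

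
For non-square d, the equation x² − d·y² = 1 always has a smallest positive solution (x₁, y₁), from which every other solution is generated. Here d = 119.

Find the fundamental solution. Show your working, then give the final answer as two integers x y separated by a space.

120 11

√119 → a₀=10, period (1,9,1,20); ℓ=4 even so k=3
i=0: a=10 ⇒ p=10, q=1
i=1: a=1 ⇒ p=11, q=1
i=2: a=9 ⇒ p=109, q=10
i=3: a=1 ⇒ p=120, q=11
→ (120, 11).  Check: 120²=14400, 119·11²=14399, difference 1.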